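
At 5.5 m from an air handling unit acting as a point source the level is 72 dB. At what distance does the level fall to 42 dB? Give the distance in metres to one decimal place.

173.9 m

Point-source spreading drops the level by 20·log₁₀(r₂/r₁); inverting, r₂/r₁ = 10^(ΔL/20).
r₂ = 5.5·10^((72−42)/20) = 5.5·10^(30.0/20) = 173.93 m.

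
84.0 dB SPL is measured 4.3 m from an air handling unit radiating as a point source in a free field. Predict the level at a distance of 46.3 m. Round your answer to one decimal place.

63.4 dB SPL

Point-source attenuation: ΔL = 20·log₁₀(r₂/r₁) = 20·log₁₀(46.3/4.3) = 20.642 dB.
L₂ = 84.0 − 20·log₁₀(46.3/4.3) = 84.0 − 20.642 = 63.36 dB SPL.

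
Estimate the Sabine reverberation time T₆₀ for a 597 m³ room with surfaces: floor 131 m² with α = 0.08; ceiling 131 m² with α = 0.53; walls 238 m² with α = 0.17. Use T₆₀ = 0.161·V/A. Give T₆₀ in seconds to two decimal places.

0.80 s

Summing Sᵢαᵢ: 131·0.08 + 131·0.53 + 238·0.17 = 120.37 m².
T₆₀ = 0.161 × 597 / 120.37 = 0.799 s.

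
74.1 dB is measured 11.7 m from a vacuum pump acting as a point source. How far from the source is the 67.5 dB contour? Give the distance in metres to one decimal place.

25.0 m

The 6.6 dB drop corresponds to a distance ratio of 10^(6.6/20) for a point source.
r₂ = 11.7·10^((74.1−67.5)/20) = 11.7·10^(6.6/20) = 25.01 m.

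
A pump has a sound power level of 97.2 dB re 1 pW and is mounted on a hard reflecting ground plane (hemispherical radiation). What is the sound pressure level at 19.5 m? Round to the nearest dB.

63 dB

Free-field hemispherical radiation: L_p = L_w − 10·log₁₀(2π·r²), r = 19.5 m.
2π·r² = 2389 m², 10·log₁₀ of that is 33.782 dB.
L_p = 97.2 − 33.782 = 63.42 dB.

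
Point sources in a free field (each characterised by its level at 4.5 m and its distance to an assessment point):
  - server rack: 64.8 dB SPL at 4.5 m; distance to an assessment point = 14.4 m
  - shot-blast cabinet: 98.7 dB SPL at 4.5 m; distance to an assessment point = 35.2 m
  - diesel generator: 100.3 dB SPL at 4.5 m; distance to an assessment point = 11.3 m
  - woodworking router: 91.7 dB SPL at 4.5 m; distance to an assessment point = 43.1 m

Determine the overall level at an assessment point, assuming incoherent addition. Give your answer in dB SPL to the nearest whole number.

First find each source's level at the receiver (point-source: −20·log₁₀(r/r_ref)), then combine on an intensity basis.
server rack: 64.8 − 20·log₁₀(14.4/4.5) = 64.8 − 10.10 = 54.70 dB SPL.
shot-blast cabinet: 98.7 − 20·log₁₀(35.2/4.5) = 98.7 − 17.87 = 80.83 dB SPL.
diesel generator: 100.3 − 20·log₁₀(11.3/4.5) = 100.3 − 8.00 = 92.30 dB SPL.
woodworking router: 91.7 − 20·log₁₀(43.1/4.5) = 91.7 − 19.63 = 72.07 dB SPL.
Σ 10^(L/10) = 1.837e+09 → L_total = 10·log₁₀(1.837e+09) = 92.64 dB SPL.

93 dB SPL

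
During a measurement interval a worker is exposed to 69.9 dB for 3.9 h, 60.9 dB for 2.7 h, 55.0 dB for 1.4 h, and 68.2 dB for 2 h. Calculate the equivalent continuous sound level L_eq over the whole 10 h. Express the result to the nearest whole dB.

L_eq = 10·log₁₀[(1/T)·Σ tᵢ·10^(Lᵢ/10)] with T = 10 h.
Σ tᵢ·10^(Lᵢ/10) = 3.9·10^(69.9/10) + 2.7·10^(60.9/10) + 1.4·10^(55.0/10) + 2·10^(68.2/10) = 5.509e+07.
L_eq = 10·log₁₀(5.509e+07/10) = 67.41 dB.

67 dB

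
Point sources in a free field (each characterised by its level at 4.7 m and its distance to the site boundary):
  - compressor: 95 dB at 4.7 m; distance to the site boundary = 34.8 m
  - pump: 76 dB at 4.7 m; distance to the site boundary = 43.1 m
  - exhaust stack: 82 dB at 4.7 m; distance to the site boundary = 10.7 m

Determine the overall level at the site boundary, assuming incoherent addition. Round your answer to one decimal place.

First find each source's level at the receiver (point-source: −20·log₁₀(r/r_ref)), then combine on an intensity basis.
compressor: 95 − 20·log₁₀(34.8/4.7) = 95 − 17.39 = 77.61 dB.
pump: 76 − 20·log₁₀(43.1/4.7) = 76 − 19.25 = 56.75 dB.
exhaust stack: 82 − 20·log₁₀(10.7/4.7) = 82 − 7.15 = 74.85 dB.
Σ 10^(L/10) = 8.873e+07 → L_total = 10·log₁₀(8.873e+07) = 79.48 dB.

79.5 dB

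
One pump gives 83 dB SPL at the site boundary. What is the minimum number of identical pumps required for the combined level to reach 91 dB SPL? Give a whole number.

7

The shortfall is 91 − 83 = 8.0 dB, and N units add 10·log₁₀ N, so need 10·log₁₀ N ≥ 8.0.
N ≥ 10^(8.0/10) = 6.310, so N = 7.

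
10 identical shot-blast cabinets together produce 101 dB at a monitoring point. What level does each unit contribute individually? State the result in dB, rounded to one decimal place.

91.0 dB

For N identical incoherent sources L_total = L₁ + 10·log₁₀ N, so L₁ = 101 − 10·log₁₀(10) = 101 − 10.000.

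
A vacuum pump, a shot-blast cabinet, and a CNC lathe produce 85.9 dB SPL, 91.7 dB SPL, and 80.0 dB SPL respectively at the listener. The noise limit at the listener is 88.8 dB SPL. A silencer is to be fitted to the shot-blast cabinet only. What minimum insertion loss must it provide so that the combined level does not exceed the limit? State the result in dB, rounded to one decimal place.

The untreated sources together contribute 10^(85.9/10) + 10^(80.0/10) = 4.890e+08, i.e. 86.89 dB SPL.
To meet 88.8 dB SPL overall, the treated shot-blast cabinet may contribute at most 10^(88.8/10) − 4.890e+08 = 2.695e+08, i.e. 84.31 dB SPL.
Required insertion loss = 91.7 − 84.31 = 7.39 dB.

7.4 dB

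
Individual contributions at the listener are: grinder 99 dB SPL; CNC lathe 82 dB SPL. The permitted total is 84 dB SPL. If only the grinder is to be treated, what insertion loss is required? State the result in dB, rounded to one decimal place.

19.3 dB

The untreated sources together contribute 10^(82/10) = 1.585e+08, i.e. 82.00 dB SPL.
The limit corresponds to 10^(84/10) = 2.512e+08; subtracting the fixed part leaves 9.270e+07 for the grinder, i.e. 79.67 dB SPL.
Required insertion loss = 99 − 79.67 = 19.33 dB.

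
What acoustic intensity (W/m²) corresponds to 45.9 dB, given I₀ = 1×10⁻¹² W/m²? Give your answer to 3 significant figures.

L = 10·log₁₀(I/I₀) ⇒ I = I₀·10^(L/10) = 10⁻¹² × 10^4.59.

3.89e-08 W/m²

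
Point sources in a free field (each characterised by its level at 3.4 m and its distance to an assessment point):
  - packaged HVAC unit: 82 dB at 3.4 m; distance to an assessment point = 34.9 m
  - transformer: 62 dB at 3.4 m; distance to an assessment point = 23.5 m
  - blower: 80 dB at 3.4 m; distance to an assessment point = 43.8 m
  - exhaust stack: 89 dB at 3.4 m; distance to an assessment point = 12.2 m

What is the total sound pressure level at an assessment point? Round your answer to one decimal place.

First find each source's level at the receiver (point-source: −20·log₁₀(r/r_ref)), then combine on an intensity basis.
packaged HVAC unit: 82 − 20·log₁₀(34.9/3.4) = 82 − 20.23 = 61.77 dB.
transformer: 62 − 20·log₁₀(23.5/3.4) = 62 − 16.79 = 45.21 dB.
blower: 80 − 20·log₁₀(43.8/3.4) = 80 − 22.20 = 57.80 dB.
exhaust stack: 89 − 20·log₁₀(12.2/3.4) = 89 − 11.10 = 77.90 dB.
Σ 10^(L/10) = 6.383e+07 → L_total = 10·log₁₀(6.383e+07) = 78.05 dB.

78.1 dB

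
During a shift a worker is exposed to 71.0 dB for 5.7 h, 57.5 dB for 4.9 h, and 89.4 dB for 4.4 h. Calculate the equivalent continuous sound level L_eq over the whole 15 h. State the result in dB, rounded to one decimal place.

84.2 dB

The energy average is taken in the linear domain: L_eq = 10·log₁₀[(Σ tᵢ·10^(Lᵢ/10))/T], T = 15 h.
Σ tᵢ·10^(Lᵢ/10) = 5.7·10^(71.0/10) + 4.9·10^(57.5/10) + 4.4·10^(89.4/10) = 3.907e+09.
L_eq = 10·log₁₀(3.907e+09/15) = 84.16 dB.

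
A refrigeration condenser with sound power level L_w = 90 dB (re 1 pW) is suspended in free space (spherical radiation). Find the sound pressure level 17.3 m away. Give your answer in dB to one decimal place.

L_p = L_w − 10·log₁₀(4π·r²) with r = 17.3 m.
4π·r² = 3761 m², 10·log₁₀ of that is 35.753 dB.
L_p = 90 − 35.753 = 54.25 dB.

54.2 dB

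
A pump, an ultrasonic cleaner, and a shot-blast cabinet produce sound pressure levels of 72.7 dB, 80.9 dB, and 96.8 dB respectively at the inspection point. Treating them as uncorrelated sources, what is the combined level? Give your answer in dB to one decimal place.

96.9 dB

Incoherent sources combine by intensity addition: L_total = 10·log₁₀(Σ 10^(L_i/10)).
Σ 10^(L/10) = 10^(72.7/10) + 10^(80.9/10) + 10^(96.8/10) = 4.928e+09.
L_total = 10·log₁₀(4.928e+09) = 96.93 dB.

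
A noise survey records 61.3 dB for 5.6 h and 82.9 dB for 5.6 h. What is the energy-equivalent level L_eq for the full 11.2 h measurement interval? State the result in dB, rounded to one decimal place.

The energy average is taken in the linear domain: L_eq = 10·log₁₀[(Σ tᵢ·10^(Lᵢ/10))/T], T = 11.2 h.
Σ tᵢ·10^(Lᵢ/10) = 5.6·10^(61.3/10) + 5.6·10^(82.9/10) = 1.099e+09.
L_eq = 10·log₁₀(1.099e+09/11.2) = 79.92 dB.

79.9 dB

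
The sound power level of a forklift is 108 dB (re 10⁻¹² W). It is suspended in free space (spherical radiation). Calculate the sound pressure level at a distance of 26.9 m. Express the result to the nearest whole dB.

The power spreads over a sphere of area 4π·r², so L_p = L_w − 10·log₁₀(4π·r²).
4π·r² = 9093 m², 10·log₁₀ of that is 39.587 dB.
L_p = 108 − 39.587 = 68.41 dB.

68 dB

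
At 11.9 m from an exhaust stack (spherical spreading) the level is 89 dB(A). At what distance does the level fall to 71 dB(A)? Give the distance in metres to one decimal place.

The 18.0 dB drop corresponds to a distance ratio of 10^(18.0/20) for a point source.
r₂ = 11.9·10^((89−71)/20) = 11.9·10^(18.0/20) = 94.53 m.

94.5 m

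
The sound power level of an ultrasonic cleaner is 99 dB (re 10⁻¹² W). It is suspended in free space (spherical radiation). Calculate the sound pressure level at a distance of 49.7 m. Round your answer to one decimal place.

Free-field spherical radiation: L_p = L_w − 10·log₁₀(4π·r²), r = 49.7 m.
4π·r² = 3.104e+04 m², 10·log₁₀ of that is 44.919 dB.
L_p = 99 − 44.919 = 54.08 dB.

54.1 dB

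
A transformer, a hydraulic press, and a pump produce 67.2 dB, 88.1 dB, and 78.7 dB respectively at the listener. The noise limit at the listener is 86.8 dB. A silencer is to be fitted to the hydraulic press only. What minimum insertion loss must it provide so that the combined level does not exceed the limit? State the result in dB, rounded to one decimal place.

Everything except the hydraulic press sums to 10^(67.2/10) + 10^(78.7/10) = 7.938e+07 in linear terms, 79.00 dB.
The limit corresponds to 10^(86.8/10) = 4.786e+08; subtracting the fixed part leaves 3.993e+08 for the hydraulic press, i.e. 86.01 dB.
Required insertion loss = 88.1 − 86.01 = 2.09 dB.

2.1 dB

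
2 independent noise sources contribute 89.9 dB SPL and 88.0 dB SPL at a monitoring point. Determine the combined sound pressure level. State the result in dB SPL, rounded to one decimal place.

Incoherent sources combine by intensity addition: L_total = 10·log₁₀(Σ 10^(L_i/10)).
Σ 10^(L/10) = 10^(89.9/10) + 10^(88.0/10) = 1.608e+09.
L_total = 10·log₁₀(1.608e+09) = 92.06 dB SPL.

92.1 dB SPL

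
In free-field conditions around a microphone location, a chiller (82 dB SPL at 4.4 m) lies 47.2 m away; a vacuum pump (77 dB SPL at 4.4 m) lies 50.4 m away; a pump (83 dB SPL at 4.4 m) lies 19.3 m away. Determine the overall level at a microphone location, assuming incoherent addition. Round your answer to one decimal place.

Propagate each source to the receiver with L = L_ref − 20·log₁₀(r/r_ref), then add intensities.
chiller: 82 − 20·log₁₀(47.2/4.4) = 82 − 20.61 = 61.39 dB SPL.
vacuum pump: 77 − 20·log₁₀(50.4/4.4) = 77 − 21.18 = 55.82 dB SPL.
pump: 83 − 20·log₁₀(19.3/4.4) = 83 − 12.84 = 70.16 dB SPL.
Σ 10^(L/10) = 1.213e+07 → L_total = 10·log₁₀(1.213e+07) = 70.84 dB SPL.

70.8 dB SPL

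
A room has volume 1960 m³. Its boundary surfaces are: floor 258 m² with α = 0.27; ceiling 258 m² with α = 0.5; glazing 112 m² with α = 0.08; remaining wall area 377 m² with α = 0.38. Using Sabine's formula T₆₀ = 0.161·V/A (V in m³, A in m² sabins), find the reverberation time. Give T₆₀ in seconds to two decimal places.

0.90 s

Summing Sᵢαᵢ: 258·0.27 + 258·0.5 + 112·0.08 + 377·0.38 = 350.88 m².
T₆₀ = 0.161·V/A = 0.161·1960/350.88 = 0.899 s.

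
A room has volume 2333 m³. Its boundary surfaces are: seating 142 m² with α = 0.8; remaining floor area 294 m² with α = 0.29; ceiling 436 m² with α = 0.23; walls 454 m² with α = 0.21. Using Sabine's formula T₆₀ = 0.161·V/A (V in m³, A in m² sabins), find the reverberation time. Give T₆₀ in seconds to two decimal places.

Summing Sᵢαᵢ: 142·0.8 + 294·0.29 + 436·0.23 + 454·0.21 = 394.48 m².
T₆₀ = 0.161·V/A = 0.161·2333/394.48 = 0.952 s.

0.95 s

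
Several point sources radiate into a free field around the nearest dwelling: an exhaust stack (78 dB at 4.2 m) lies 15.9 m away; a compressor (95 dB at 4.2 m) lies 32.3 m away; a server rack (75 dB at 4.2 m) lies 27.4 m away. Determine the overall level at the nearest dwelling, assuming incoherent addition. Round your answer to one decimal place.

First find each source's level at the receiver (point-source: −20·log₁₀(r/r_ref)), then combine on an intensity basis.
exhaust stack: 78 − 20·log₁₀(15.9/4.2) = 78 − 11.56 = 66.44 dB.
compressor: 95 − 20·log₁₀(32.3/4.2) = 95 − 17.72 = 77.28 dB.
server rack: 75 − 20·log₁₀(27.4/4.2) = 75 − 16.29 = 58.71 dB.
Σ 10^(L/10) = 5.861e+07 → L_total = 10·log₁₀(5.861e+07) = 77.68 dB.

77.7 dB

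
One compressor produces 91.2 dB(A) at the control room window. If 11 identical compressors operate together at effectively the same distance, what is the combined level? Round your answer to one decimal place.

N identical incoherent sources raise the level by 10·log₁₀ N.
L_total = 91.2 + 10·log₁₀(11) = 91.2 + 10.414 = 101.61 dB(A).

101.6 dB(A)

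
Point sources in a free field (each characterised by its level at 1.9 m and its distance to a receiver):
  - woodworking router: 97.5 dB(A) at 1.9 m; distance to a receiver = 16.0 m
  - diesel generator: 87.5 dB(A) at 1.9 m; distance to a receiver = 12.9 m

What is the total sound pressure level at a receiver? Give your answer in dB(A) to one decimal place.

79.6 dB(A)

Propagate each source to the receiver with L = L_ref − 20·log₁₀(r/r_ref), then add intensities.
woodworking router: 97.5 − 20·log₁₀(16.0/1.9) = 97.5 − 18.51 = 78.99 dB(A).
diesel generator: 87.5 − 20·log₁₀(12.9/1.9) = 87.5 − 16.64 = 70.86 dB(A).
Σ 10^(L/10) = 9.150e+07 → L_total = 10·log₁₀(9.150e+07) = 79.61 dB(A).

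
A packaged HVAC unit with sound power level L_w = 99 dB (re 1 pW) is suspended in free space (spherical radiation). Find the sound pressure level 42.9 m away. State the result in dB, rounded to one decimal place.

55.4 dB

The power spreads over a sphere of area 4π·r², so L_p = L_w − 10·log₁₀(4π·r²).
4π·r² = 2.313e+04 m², 10·log₁₀ of that is 43.641 dB.
L_p = 99 − 43.641 = 55.36 dB.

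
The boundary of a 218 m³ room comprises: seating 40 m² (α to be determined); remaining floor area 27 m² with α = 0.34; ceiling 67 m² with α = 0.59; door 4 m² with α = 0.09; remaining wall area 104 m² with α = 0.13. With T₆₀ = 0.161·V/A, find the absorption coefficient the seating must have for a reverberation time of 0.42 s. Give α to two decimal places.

0.52

Required total absorption A = 0.161·218/0.42 = 83.57 m².
Absorption from the other surfaces = 27·0.34 + 67·0.59 + 4·0.09 + 104·0.13 = 62.59 m², so the seating must supply 20.98 m² over 40 m².
α = 20.98/40 = 0.524.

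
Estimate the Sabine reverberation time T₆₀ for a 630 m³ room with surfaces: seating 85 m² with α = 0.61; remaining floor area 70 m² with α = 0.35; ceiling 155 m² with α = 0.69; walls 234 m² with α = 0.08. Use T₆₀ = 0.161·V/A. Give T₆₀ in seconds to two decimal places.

0.50 s

Summing Sᵢαᵢ: 85·0.61 + 70·0.35 + 155·0.69 + 234·0.08 = 202.02 m².
T₆₀ = 0.161·V/A = 0.161·630/202.02 = 0.502 s.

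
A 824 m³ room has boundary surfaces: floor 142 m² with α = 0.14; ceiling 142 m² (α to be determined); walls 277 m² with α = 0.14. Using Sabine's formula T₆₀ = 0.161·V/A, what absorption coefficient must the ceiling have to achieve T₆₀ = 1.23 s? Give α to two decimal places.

0.35

A = 0.161·V/T₆₀ = 0.161·824/1.23 = 107.86 m² sabins.
Absorption from the other surfaces = 142·0.14 + 277·0.14 = 58.66 m², so the ceiling must supply 49.20 m² over 142 m².
α = 49.20/142 = 0.346.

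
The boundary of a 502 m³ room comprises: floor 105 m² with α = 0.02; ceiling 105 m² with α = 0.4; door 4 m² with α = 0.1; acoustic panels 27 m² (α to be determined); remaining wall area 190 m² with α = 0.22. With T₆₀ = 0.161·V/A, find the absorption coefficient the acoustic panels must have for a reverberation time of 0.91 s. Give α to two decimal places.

0.09

A = 0.161·V/T₆₀ = 0.161·502/0.91 = 88.82 m² sabins.
Absorption from the other surfaces = 105·0.02 + 105·0.4 + 4·0.1 + 190·0.22 = 86.30 m², so the acoustic panels must supply 2.52 m² over 27 m².
α = 2.52/27 = 0.093.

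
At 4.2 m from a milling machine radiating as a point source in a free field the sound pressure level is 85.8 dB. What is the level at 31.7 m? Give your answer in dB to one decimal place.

For a point source, L₂ = L₁ − 20·log₁₀(r₂/r₁).
L₂ = 85.8 − 20·log₁₀(31.7/4.2) = 85.8 − 17.556 = 68.24 dB.

68.2 dB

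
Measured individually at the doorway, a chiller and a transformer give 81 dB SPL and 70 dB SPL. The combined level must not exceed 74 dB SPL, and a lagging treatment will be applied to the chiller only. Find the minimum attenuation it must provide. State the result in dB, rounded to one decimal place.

Everything except the chiller sums to 10^(70/10) = 1.000e+07 in linear terms, 70.00 dB SPL.
To meet 74 dB SPL overall, the treated chiller may contribute at most 10^(74/10) − 1.000e+07 = 1.512e+07, i.e. 71.80 dB SPL.
Required insertion loss = 81 − 71.80 = 9.20 dB.

9.2 dB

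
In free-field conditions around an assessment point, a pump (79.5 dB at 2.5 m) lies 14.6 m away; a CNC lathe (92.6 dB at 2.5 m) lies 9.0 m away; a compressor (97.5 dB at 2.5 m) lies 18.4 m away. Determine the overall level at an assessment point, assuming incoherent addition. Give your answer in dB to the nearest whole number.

84 dB

Propagate each source to the receiver with L = L_ref − 20·log₁₀(r/r_ref), then add intensities.
pump: 79.5 − 20·log₁₀(14.6/2.5) = 79.5 − 15.33 = 64.17 dB.
CNC lathe: 92.6 − 20·log₁₀(9.0/2.5) = 92.6 − 11.13 = 81.47 dB.
compressor: 97.5 − 20·log₁₀(18.4/2.5) = 97.5 − 17.34 = 80.16 dB.
Σ 10^(L/10) = 2.468e+08 → L_total = 10·log₁₀(2.468e+08) = 83.92 dB.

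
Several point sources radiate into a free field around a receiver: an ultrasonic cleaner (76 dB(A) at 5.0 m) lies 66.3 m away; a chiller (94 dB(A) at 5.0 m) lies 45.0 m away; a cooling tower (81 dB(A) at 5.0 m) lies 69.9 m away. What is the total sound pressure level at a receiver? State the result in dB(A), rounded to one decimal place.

Propagate each source to the receiver with L = L_ref − 20·log₁₀(r/r_ref), then add intensities.
ultrasonic cleaner: 76 − 20·log₁₀(66.3/5.0) = 76 − 22.45 = 53.55 dB(A).
chiller: 94 − 20·log₁₀(45.0/5.0) = 94 − 19.08 = 74.92 dB(A).
cooling tower: 81 − 20·log₁₀(69.9/5.0) = 81 − 22.91 = 58.09 dB(A).
Σ 10^(L/10) = 3.188e+07 → L_total = 10·log₁₀(3.188e+07) = 75.04 dB(A).

75.0 dB(A)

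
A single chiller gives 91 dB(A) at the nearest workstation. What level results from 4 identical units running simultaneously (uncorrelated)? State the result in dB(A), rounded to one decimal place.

N identical incoherent sources raise the level by 10·log₁₀ N.
L_total = 91 + 10·log₁₀(4) = 91 + 6.021 = 97.02 dB(A).

97.0 dB(A)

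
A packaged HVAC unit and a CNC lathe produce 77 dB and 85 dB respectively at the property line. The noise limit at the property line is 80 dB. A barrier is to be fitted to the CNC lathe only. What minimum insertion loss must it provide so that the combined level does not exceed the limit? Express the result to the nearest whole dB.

The untreated sources together contribute 10^(77/10) = 5.012e+07, i.e. 77.00 dB.
To meet 80 dB overall, the treated CNC lathe may contribute at most 10^(80/10) − 5.012e+07 = 4.988e+07, i.e. 76.98 dB.
So the CNC lathe must be reduced from 85 to 76.98 dB: IL = 8.02 dB.

8 dB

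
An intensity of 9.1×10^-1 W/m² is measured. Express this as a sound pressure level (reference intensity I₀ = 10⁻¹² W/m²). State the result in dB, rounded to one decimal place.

119.6 dB

L = 10·log₁₀(I/I₀) = 10·log₁₀(9.1×10^-1/10⁻¹²) = 10·log₁₀(9.1×10^11).
L = 10·(0.9590 + 11) = 119.59 dB.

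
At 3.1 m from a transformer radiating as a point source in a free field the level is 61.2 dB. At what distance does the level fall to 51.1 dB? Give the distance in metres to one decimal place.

The 10.1 dB drop corresponds to a distance ratio of 10^(10.1/20) for a point source.
r₂ = 3.1·10^((61.2−51.1)/20) = 3.1·10^(10.1/20) = 9.92 m.

9.9 m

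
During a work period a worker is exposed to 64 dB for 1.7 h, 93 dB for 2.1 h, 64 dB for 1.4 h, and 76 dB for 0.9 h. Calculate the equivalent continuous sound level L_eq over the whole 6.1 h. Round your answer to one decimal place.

88.4 dB

Weight each interval's intensity by its duration and average over T = 6.1 h:
Σ tᵢ·10^(Lᵢ/10) = 1.7·10^(64/10) + 2.1·10^(93/10) + 1.4·10^(64/10) + 0.9·10^(76/10) = 4.234e+09.
L_eq = 10·log₁₀(4.234e+09/6.1) = 88.41 dB.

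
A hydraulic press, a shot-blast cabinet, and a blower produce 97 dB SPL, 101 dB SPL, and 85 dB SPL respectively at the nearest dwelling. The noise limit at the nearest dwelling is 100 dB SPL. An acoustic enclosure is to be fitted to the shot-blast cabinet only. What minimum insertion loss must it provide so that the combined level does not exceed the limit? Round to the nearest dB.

Everything except the shot-blast cabinet sums to 10^(97/10) + 10^(85/10) = 5.328e+09 in linear terms, 97.27 dB SPL.
The limit corresponds to 10^(100/10) = 1.000e+10; subtracting the fixed part leaves 4.672e+09 for the shot-blast cabinet, i.e. 96.69 dB SPL.
Required insertion loss = 101 − 96.69 = 4.31 dB.

4 dB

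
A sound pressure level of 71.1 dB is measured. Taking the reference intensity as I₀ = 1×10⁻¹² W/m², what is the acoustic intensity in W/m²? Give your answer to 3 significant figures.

I/I₀ = 10^(71.1/10) = 1.288e+07, so I = 1.288e+07 × 10⁻¹² W/m².

1.29e-05 W/m²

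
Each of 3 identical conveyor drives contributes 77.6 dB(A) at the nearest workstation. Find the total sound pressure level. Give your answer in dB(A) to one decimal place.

L_total = L₁ + 10·log₁₀ N for N identical incoherent sources.
L_total = 77.6 + 10·log₁₀(3) = 77.6 + 4.771 = 82.37 dB(A).

82.4 dB(A)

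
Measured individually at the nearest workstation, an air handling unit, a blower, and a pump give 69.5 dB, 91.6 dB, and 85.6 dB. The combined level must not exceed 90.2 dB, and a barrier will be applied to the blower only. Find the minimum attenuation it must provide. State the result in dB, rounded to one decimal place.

Everything except the blower sums to 10^(69.5/10) + 10^(85.6/10) = 3.720e+08 in linear terms, 85.71 dB.
To meet 90.2 dB overall, the treated blower may contribute at most 10^(90.2/10) − 3.720e+08 = 6.751e+08, i.e. 88.29 dB.
So the blower must be reduced from 91.6 to 88.29 dB: IL = 3.31 dB.

3.3 dB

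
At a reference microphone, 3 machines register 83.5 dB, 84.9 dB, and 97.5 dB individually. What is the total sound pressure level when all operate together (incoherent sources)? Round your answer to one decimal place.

97.9 dB

For uncorrelated sources the intensities add, so convert each level to linear form, sum, and take 10·log₁₀ of the total.
Σ 10^(L/10) = 10^(83.5/10) + 10^(84.9/10) + 10^(97.5/10) = 6.156e+09.
L_total = 10·log₁₀(6.156e+09) = 97.89 dB.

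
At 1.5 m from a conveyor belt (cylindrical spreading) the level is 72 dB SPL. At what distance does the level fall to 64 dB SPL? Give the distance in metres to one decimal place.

Line-source spreading drops the level by 10·log₁₀(r₂/r₁); inverting, r₂/r₁ = 10^(ΔL/10).
r₂ = 1.5·10^((72−64)/10) = 1.5·10^(8.0/10) = 9.46 m.

9.5 m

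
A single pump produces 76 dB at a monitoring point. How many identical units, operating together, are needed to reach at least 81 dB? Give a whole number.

N identical sources give L₁ + 10·log₁₀ N, so require 10·log₁₀ N ≥ 81 − 76 = 5.0 dB.
N ≥ 10^(5.0/10) = 3.162, so N = 4.

4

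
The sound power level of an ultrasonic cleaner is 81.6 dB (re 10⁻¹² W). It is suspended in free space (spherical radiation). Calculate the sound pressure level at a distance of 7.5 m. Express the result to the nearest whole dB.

53 dB

Free-field spherical radiation: L_p = L_w − 10·log₁₀(4π·r²), r = 7.5 m.
4π·r² = 706.9 m², 10·log₁₀ of that is 28.493 dB.
L_p = 81.6 − 28.493 = 53.11 dB.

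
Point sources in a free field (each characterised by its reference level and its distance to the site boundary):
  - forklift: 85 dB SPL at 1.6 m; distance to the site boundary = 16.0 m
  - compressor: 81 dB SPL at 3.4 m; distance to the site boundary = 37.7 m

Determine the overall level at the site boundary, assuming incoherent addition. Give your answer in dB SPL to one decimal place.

Apply inverse-square spreading to bring every level to the receiver, then sum 10^(L/10).
forklift: 85 − 20·log₁₀(16.0/1.6) = 85 − 20.00 = 65.00 dB SPL.
compressor: 81 − 20·log₁₀(37.7/3.4) = 81 − 20.90 = 60.10 dB SPL.
Σ 10^(L/10) = 4.186e+06 → L_total = 10·log₁₀(4.186e+06) = 66.22 dB SPL.

66.2 dB SPL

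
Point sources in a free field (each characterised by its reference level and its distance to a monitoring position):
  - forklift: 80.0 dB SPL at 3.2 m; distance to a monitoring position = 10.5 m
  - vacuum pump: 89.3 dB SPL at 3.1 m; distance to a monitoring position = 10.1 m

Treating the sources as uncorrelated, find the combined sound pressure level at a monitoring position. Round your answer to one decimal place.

Apply inverse-square spreading to bring every level to the receiver, then sum 10^(L/10).
forklift: 80.0 − 20·log₁₀(10.5/3.2) = 80.0 − 10.32 = 69.68 dB SPL.
vacuum pump: 89.3 − 20·log₁₀(10.1/3.1) = 89.3 − 10.26 = 79.04 dB SPL.
Σ 10^(L/10) = 8.947e+07 → L_total = 10·log₁₀(8.947e+07) = 79.52 dB SPL.

79.5 dB SPL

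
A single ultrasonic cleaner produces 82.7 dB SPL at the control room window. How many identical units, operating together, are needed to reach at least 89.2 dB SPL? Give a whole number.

5

N identical sources give L₁ + 10·log₁₀ N, so require 10·log₁₀ N ≥ 89.2 − 82.7 = 6.5 dB.
N ≥ 10^(6.5/10) = 4.467, so N = 5.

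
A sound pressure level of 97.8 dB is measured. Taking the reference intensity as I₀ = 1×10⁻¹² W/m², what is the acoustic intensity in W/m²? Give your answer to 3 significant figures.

I/I₀ = 10^(97.8/10) = 6.026e+09, so I = 6.026e+09 × 10⁻¹² W/m².

0.00603 W/m²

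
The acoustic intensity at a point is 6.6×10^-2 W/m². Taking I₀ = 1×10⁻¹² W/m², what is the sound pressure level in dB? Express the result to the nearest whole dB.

Dividing by I₀ shifts the exponent by 12: I/I₀ = 6.6×10^10.
L = 10·(0.8195 + 10) = 108.20 dB.

108 dB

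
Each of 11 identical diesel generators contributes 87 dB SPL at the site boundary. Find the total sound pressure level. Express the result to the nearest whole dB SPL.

97 dB SPL

N identical incoherent sources raise the level by 10·log₁₀ N.
L_total = 87 + 10·log₁₀(11) = 87 + 10.414 = 97.41 dB SPL.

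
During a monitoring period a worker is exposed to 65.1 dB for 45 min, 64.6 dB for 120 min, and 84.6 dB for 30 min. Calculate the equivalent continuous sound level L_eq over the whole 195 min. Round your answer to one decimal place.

76.7 dB

Weight each interval's intensity by its duration and average over T = 195 min:
Σ tᵢ·10^(Lᵢ/10) = 45·10^(65.1/10) + 120·10^(64.6/10) + 30·10^(84.6/10) = 9.144e+09.
L_eq = 10·log₁₀(9.144e+09/195) = 76.71 dB.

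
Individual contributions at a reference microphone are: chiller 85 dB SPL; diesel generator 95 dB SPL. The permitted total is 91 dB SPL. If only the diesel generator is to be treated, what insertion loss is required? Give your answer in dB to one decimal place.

Fixed contribution from the other source: Σ 10^(L/10) = 10^(85/10) = 3.162e+08 (85.00 dB SPL).
The limit corresponds to 10^(91/10) = 1.259e+09; subtracting the fixed part leaves 9.427e+08 for the diesel generator, i.e. 89.74 dB SPL.
Required insertion loss = 95 − 89.74 = 5.26 dB.

5.3 dB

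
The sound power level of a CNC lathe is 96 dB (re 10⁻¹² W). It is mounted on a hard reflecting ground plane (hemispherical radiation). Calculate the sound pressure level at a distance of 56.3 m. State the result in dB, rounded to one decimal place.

53.0 dB

The power spreads over a hemisphere of area 2π·r², so L_p = L_w − 10·log₁₀(2π·r²).
2π·r² = 1.992e+04 m², 10·log₁₀ of that is 42.992 dB.
L_p = 96 − 42.992 = 53.01 dB.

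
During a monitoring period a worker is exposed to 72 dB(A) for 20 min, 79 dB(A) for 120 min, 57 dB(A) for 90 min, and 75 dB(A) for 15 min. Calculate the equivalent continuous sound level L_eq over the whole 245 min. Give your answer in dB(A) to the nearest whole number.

76 dB(A)

L_eq = 10·log₁₀[(1/T)·Σ tᵢ·10^(Lᵢ/10)] with T = 245 min.
Σ tᵢ·10^(Lᵢ/10) = 20·10^(72/10) + 120·10^(79/10) + 90·10^(57/10) + 15·10^(75/10) = 1.037e+10.
L_eq = 10·log₁₀(1.037e+10/245) = 76.27 dB(A).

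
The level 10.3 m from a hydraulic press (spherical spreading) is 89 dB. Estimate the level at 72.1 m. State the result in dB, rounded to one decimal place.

Point-source attenuation: ΔL = 20·log₁₀(r₂/r₁) = 20·log₁₀(72.1/10.3) = 16.902 dB.
L₂ = 89 − 20·log₁₀(72.1/10.3) = 89 − 16.902 = 72.10 dB.

72.1 dB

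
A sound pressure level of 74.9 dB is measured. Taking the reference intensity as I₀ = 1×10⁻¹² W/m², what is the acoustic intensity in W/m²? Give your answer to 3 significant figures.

3.09e-05 W/m²

L = 10·log₁₀(I/I₀) ⇒ I = I₀·10^(L/10) = 10⁻¹² × 10^7.49.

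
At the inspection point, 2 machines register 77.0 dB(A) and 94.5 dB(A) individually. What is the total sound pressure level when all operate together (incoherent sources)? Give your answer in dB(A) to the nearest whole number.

95 dB(A)

Incoherent sources combine by intensity addition: L_total = 10·log₁₀(Σ 10^(L_i/10)).
Σ 10^(L/10) = 10^(77.0/10) + 10^(94.5/10) = 2.869e+09.
L_total = 10·log₁₀(2.869e+09) = 94.58 dB(A).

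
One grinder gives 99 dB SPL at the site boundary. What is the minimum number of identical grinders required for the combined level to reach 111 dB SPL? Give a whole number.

16

Need L₁ + 10·log₁₀ N ≥ 111, i.e. log₁₀ N ≥ 1.20.
N ≥ 10^(12.0/10) = 15.849, so N = 16.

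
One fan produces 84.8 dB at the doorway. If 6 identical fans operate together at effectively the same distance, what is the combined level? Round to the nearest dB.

N identical incoherent sources raise the level by 10·log₁₀ N.
L_total = 84.8 + 10·log₁₀(6) = 84.8 + 7.782 = 92.58 dB.

93 dB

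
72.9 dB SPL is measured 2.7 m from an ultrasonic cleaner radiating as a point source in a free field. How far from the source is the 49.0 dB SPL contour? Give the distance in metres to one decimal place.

For a point source L₁ − L₂ = 20·log₁₀(r₂/r₁), so r₂ = r₁·10^((L₁−L₂)/20).
r₂ = 2.7·10^((72.9−49.0)/20) = 2.7·10^(23.9/20) = 42.30 m.

42.3 m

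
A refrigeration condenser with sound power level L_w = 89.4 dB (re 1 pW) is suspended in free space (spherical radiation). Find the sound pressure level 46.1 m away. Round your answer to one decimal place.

Free-field spherical radiation: L_p = L_w − 10·log₁₀(4π·r²), r = 46.1 m.
4π·r² = 2.671e+04 m², 10·log₁₀ of that is 44.266 dB.
L_p = 89.4 − 44.266 = 45.13 dB.

45.1 dB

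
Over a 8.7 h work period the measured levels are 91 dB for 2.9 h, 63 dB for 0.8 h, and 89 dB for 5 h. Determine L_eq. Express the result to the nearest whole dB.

89 dB

Weight each interval's intensity by its duration and average over T = 8.7 h:
Σ tᵢ·10^(Lᵢ/10) = 2.9·10^(91/10) + 0.8·10^(63/10) + 5·10^(89/10) = 7.624e+09.
L_eq = 10·log₁₀(7.624e+09/8.7) = 89.43 dB.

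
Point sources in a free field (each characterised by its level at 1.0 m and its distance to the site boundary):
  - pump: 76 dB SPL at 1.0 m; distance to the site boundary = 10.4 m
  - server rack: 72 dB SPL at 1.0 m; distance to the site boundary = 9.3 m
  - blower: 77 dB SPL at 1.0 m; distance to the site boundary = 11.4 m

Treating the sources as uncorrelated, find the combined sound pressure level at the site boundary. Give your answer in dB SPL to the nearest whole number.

60 dB SPL

Propagate each source to the receiver with L = L_ref − 20·log₁₀(r/r_ref), then add intensities.
pump: 76 − 20·log₁₀(10.4/1.0) = 76 − 20.34 = 55.66 dB SPL.
server rack: 72 − 20·log₁₀(9.3/1.0) = 72 − 19.37 = 52.63 dB SPL.
blower: 77 − 20·log₁₀(11.4/1.0) = 77 − 21.14 = 55.86 dB SPL.
Σ 10^(L/10) = 9.370e+05 → L_total = 10·log₁₀(9.370e+05) = 59.72 dB SPL.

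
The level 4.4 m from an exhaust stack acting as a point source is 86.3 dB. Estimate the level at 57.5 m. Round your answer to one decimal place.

Spherical spreading from a point source gives a 20·log₁₀(r₂/r₁) drop.
L₂ = 86.3 − 20·log₁₀(57.5/4.4) = 86.3 − 22.324 = 63.98 dB.

64.0 dB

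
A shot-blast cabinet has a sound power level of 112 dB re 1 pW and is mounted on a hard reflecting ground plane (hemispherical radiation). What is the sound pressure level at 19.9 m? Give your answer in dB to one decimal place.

78.0 dB

The power spreads over a hemisphere of area 2π·r², so L_p = L_w − 10·log₁₀(2π·r²).
2π·r² = 2488 m², 10·log₁₀ of that is 33.959 dB.
L_p = 112 − 33.959 = 78.04 dB.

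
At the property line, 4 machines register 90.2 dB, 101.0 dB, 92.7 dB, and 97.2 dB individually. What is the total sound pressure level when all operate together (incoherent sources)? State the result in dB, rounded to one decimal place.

For uncorrelated sources the intensities add, so convert each level to linear form, sum, and take 10·log₁₀ of the total.
Σ 10^(L/10) = 10^(90.2/10) + 10^(101.0/10) + 10^(92.7/10) + 10^(97.2/10) = 2.075e+10.
L_total = 10·log₁₀(2.075e+10) = 103.17 dB.

103.2 dB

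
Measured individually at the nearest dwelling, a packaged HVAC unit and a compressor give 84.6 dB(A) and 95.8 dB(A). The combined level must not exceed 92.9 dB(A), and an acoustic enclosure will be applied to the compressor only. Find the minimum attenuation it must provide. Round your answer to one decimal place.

Everything except the compressor sums to 10^(84.6/10) = 2.884e+08 in linear terms, 84.60 dB(A).
The limit corresponds to 10^(92.9/10) = 1.950e+09; subtracting the fixed part leaves 1.661e+09 for the compressor, i.e. 92.20 dB(A).
So the compressor must be reduced from 95.8 to 92.20 dB(A): IL = 3.60 dB.

3.6 dB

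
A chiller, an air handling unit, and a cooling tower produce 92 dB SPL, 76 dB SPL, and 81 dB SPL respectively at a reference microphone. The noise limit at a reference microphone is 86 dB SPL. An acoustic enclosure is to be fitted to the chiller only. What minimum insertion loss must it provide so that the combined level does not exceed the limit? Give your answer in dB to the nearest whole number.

Fixed contribution from the other sources: Σ 10^(L/10) = 10^(76/10) + 10^(81/10) = 1.657e+08 (82.19 dB SPL).
The limit corresponds to 10^(86/10) = 3.981e+08; subtracting the fixed part leaves 2.324e+08 for the chiller, i.e. 83.66 dB SPL.
Required insertion loss = 92 − 83.66 = 8.34 dB.

8 dB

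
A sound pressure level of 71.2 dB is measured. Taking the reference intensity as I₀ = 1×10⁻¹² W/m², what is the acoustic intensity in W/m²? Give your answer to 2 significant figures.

1.3e-05 W/m²

L = 10·log₁₀(I/I₀) ⇒ I = I₀·10^(L/10) = 10⁻¹² × 10^7.12.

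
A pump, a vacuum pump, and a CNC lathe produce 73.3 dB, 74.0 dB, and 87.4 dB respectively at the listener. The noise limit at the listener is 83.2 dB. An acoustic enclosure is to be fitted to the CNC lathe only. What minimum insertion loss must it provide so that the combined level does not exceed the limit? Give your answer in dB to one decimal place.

Fixed contribution from the other sources: Σ 10^(L/10) = 10^(73.3/10) + 10^(74.0/10) = 4.650e+07 (76.67 dB).
To meet 83.2 dB overall, the treated CNC lathe may contribute at most 10^(83.2/10) − 4.650e+07 = 1.624e+08, i.e. 82.11 dB.
Required insertion loss = 87.4 − 82.11 = 5.29 dB.

5.3 dB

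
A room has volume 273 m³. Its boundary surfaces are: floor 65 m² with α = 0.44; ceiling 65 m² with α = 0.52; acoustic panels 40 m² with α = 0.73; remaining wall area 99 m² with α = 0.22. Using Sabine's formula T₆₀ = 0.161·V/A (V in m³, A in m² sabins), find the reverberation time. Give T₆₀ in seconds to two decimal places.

Summing Sᵢαᵢ: 65·0.44 + 65·0.52 + 40·0.73 + 99·0.22 = 113.38 m².
T₆₀ = 0.161 × 273 / 113.38 = 0.388 s.

0.39 s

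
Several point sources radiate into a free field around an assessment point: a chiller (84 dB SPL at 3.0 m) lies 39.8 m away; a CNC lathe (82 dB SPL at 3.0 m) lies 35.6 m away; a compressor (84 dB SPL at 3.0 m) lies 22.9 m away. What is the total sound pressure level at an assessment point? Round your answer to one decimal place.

Propagate each source to the receiver with L = L_ref − 20·log₁₀(r/r_ref), then add intensities.
chiller: 84 − 20·log₁₀(39.8/3.0) = 84 − 22.46 = 61.54 dB SPL.
CNC lathe: 82 − 20·log₁₀(35.6/3.0) = 82 − 21.49 = 60.51 dB SPL.
compressor: 84 − 20·log₁₀(22.9/3.0) = 84 − 17.65 = 66.35 dB SPL.
Σ 10^(L/10) = 6.864e+06 → L_total = 10·log₁₀(6.864e+06) = 68.37 dB SPL.

68.4 dB SPL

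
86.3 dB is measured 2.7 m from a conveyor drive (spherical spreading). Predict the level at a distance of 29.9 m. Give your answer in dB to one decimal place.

65.4 dB

Point-source attenuation: ΔL = 20·log₁₀(r₂/r₁) = 20·log₁₀(29.9/2.7) = 20.886 dB.
L₂ = 86.3 − 20·log₁₀(29.9/2.7) = 86.3 − 20.886 = 65.41 dB.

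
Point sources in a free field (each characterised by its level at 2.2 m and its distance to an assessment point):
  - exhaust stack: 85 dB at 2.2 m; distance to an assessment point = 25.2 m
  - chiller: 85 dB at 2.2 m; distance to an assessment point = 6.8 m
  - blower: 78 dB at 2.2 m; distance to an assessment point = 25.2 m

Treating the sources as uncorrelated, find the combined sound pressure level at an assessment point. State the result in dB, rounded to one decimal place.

First find each source's level at the receiver (point-source: −20·log₁₀(r/r_ref)), then combine on an intensity basis.
exhaust stack: 85 − 20·log₁₀(25.2/2.2) = 85 − 21.18 = 63.82 dB.
chiller: 85 − 20·log₁₀(6.8/2.2) = 85 − 9.80 = 75.20 dB.
blower: 78 − 20·log₁₀(25.2/2.2) = 78 − 21.18 = 56.82 dB.
Σ 10^(L/10) = 3.599e+07 → L_total = 10·log₁₀(3.599e+07) = 75.56 dB.

75.6 dB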